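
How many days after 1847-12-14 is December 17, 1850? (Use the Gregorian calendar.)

Dec 14, 1847 → Dec 14, 1848: 366 days (Feb 29, 1848 is in that span).
Dec 14, 1848 → Dec 14, 1849: 365 days.
Dec 14, 1849 → Jan 14, 1850: 31 days (December has 31).
Jan 14, 1850 → Feb 14, 1850: 31 days (January has 31).
Feb 14, 1850 → Mar 14, 1850: 28 days (February has 28).
Mar 14, 1850 → Apr 14, 1850: 31 days (March has 31).
Apr 14, 1850 → May 14, 1850: 30 days (April has 30).
May 14, 1850 → Jun 14, 1850: 31 days (May has 31).
Jun 14, 1850 → Jul 14, 1850: 30 days (June has 30).
Jul 14, 1850 → Aug 14, 1850: 31 days (July has 31).
Aug 14, 1850 → Sep 14, 1850: 31 days (August has 31).
Sep 14, 1850 → Oct 14, 1850: 30 days (September has 30).
Oct 14, 1850 → Nov 14, 1850: 31 days (October has 31).
Nov 14, 1850 → Dec 14, 1850: 30 days (November has 30).
Dec 14, 1850 → Dec 17, 1850: 3 days.
Total: 1099 days.

1099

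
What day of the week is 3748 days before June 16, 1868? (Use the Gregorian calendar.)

Saturday

Jun 16, 1868 is a Tuesday.
3748 mod 7 = 3, so 3748 days before a Tuesday is Tuesday − 3 = Saturday.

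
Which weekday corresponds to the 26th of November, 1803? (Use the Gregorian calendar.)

Doomsday rule: the anchor day for the 1800s is Friday. For year 03: 3÷12 = 0 r 3, and 3÷4 = 0, so 0+3+0 = 3.
Friday + 3 ≡ Monday — that's 1803's doomsday.
In November the doomsday date is Nov 7.
Nov 26 is 19 days after Nov 7; 19 mod 7 = 5, so Monday + 5 = Saturday.

Saturday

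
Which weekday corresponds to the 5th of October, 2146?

Doomsday rule: the anchor day for the 2100s is Sunday. For year 46: 46÷12 = 3 r 10, and 10÷4 = 2, so 3+10+2 = 15.
Sunday + 15 ≡ Monday — that's 2146's doomsday.
In October the doomsday date is Oct 10.
Oct 5 is 5 days before Oct 10; 5 mod 7 = 5, so Monday − 5 = Wednesday.

Wednesday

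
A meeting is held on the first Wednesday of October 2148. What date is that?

October 1, 2148 is a Tuesday.
The first Wednesday is therefore October 2 (1 days later).

October 2, 2148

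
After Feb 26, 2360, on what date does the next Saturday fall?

February 27, 2360

Feb 26, 2360 is a Friday.
From Friday to the next Saturday is 1 day.
Feb 26, 2360 + 1 = Feb 27, 2360.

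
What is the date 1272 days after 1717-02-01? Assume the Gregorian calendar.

July 27, 1720

+365 (one year) → Feb 1, 1718 (907 left).
+365 (one year) → Feb 1, 1719 (542 left).
+365 (one year) → Feb 1, 1720 (177 left).
Feb has 29 days: +29 → Mar 1, 1720 (148 left).
Mar has 31 days: +31 → Apr 1, 1720 (117 left).
Apr has 30 days: +30 → May 1, 1720 (87 left).
May has 31 days: +31 → Jun 1, 1720 (56 left).
Jun has 30 days: +30 → Jul 1, 1720 (26 left).
+26 → Jul 27, 1720.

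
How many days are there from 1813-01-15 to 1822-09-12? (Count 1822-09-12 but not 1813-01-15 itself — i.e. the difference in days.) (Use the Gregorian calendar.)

3527

Jan 15, 1813 → Jan 15, 1814: 365 days.
Jan 15, 1814 → Jan 15, 1815: 365 days.
Jan 15, 1815 → Jan 15, 1816: 365 days.
Jan 15, 1816 → Jan 15, 1817: 366 days (Feb 29, 1816 is in that span).
Jan 15, 1817 → Jan 15, 1818: 365 days.
Jan 15, 1818 → Jan 15, 1819: 365 days.
Jan 15, 1819 → Jan 15, 1820: 365 days.
Jan 15, 1820 → Jan 15, 1821: 366 days (Feb 29, 1820 is in that span).
Jan 15, 1821 → Jan 15, 1822: 365 days.
Jan 15, 1822 → Feb 15, 1822: 31 days (January has 31).
Feb 15, 1822 → Mar 15, 1822: 28 days (February has 28).
Mar 15, 1822 → Apr 15, 1822: 31 days (March has 31).
Apr 15, 1822 → May 15, 1822: 30 days (April has 30).
May 15, 1822 → Jun 15, 1822: 31 days (May has 31).
Jun 15, 1822 → Jul 15, 1822: 30 days (June has 30).
Jul 15, 1822 → Aug 15, 1822: 31 days (July has 31).
Aug 15, 1822 → Sep 12, 1822: 28 days.
Total: 3527 days.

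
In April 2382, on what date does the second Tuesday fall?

April 1, 2382 is a Thursday.
The first Tuesday is therefore April 6 (5 days later).
The second Tuesday is 6 + 1×7 = April 13.

April 13, 2382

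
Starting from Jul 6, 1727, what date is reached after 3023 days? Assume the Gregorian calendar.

+366 (one year; includes Feb 29, 1728) → Jul 6, 1728 (2657 left).
+365 (one year) → Jul 6, 1729 (2292 left).
+365 (one year) → Jul 6, 1730 (1927 left).
+365 (one year) → Jul 6, 1731 (1562 left).
+366 (one year; includes Feb 29, 1732) → Jul 6, 1732 (1196 left).
+365 (one year) → Jul 6, 1733 (831 left).
+365 (one year) → Jul 6, 1734 (466 left).
+365 (one year) → Jul 6, 1735 (101 left).
Jul has 31 days: +26 → Aug 1, 1735 (75 left).
Aug has 31 days: +31 → Sep 1, 1735 (44 left).
Sep has 30 days: +30 → Oct 1, 1735 (14 left).
+14 → Oct 15, 1735.

October 15, 1735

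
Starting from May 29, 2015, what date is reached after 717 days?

May 15, 2017

+366 (one year; includes Feb 29, 2016) → May 29, 2016 (351 left).
May has 31 days: +3 → Jun 1, 2016 (348 left).
Jun has 30 days: +30 → Jul 1, 2016 (318 left).
Jul has 31 days: +31 → Aug 1, 2016 (287 left).
Aug has 31 days: +31 → Sep 1, 2016 (256 left).
Sep has 30 days: +30 → Oct 1, 2016 (226 left).
Oct has 31 days: +31 → Nov 1, 2016 (195 left).
Nov has 30 days: +30 → Dec 1, 2016 (165 left).
Dec has 31 days: +31 → Jan 1, 2017 (134 left).
Jan has 31 days: +31 → Feb 1, 2017 (103 left).
Feb has 28 days: +28 → Mar 1, 2017 (75 left).
Mar has 31 days: +31 → Apr 1, 2017 (44 left).
Apr has 30 days: +30 → May 1, 2017 (14 left).
+14 → May 15, 2017.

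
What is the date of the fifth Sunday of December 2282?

December 31, 2282

December 1, 2282 is a Friday.
The first Sunday is therefore December 3 (2 days later).
The fifth Sunday is 3 + 4×7 = December 31.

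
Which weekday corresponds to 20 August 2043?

Thursday

January 1, 2043 is a Thursday.
Jan 1, 2043 → Feb 1, 2043: 31 days (January has 31).
Feb 1, 2043 → Mar 1, 2043: 28 days (February has 28).
Mar 1, 2043 → Apr 1, 2043: 31 days (March has 31).
Apr 1, 2043 → May 1, 2043: 30 days (April has 30).
May 1, 2043 → Jun 1, 2043: 31 days (May has 31).
Jun 1, 2043 → Jul 1, 2043: 30 days (June has 30).
Jul 1, 2043 → Aug 1, 2043: 31 days (July has 31).
Aug 1, 2043 → Aug 20, 2043: 19 days.
Total: 231 days.
231 mod 7 = 0, so Thursday + 0 = Thursday.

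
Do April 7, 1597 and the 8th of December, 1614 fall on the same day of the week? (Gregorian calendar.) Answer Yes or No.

Yes

From Apr 7, 1597 to Dec 8, 1614 is 6454 days.
6454 mod 7 = 0, so they are the same weekday.
(Apr 7, 1597 is a Monday; Dec 8, 1614 is a Monday.)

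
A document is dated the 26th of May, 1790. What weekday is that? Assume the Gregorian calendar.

Doomsday rule: the anchor day for the 1700s is Sunday. For year 90: 90÷12 = 7 r 6, and 6÷4 = 1, so 7+6+1 = 14.
Sunday + 14 ≡ Sunday — that's 1790's doomsday.
In May the doomsday date is May 9.
May 26 is 17 days after May 9; 17 mod 7 = 3, so Sunday + 3 = Wednesday.

Wednesday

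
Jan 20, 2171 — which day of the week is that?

Sunday

Doomsday rule: the anchor day for the 2100s is Sunday. For year 71: 71÷12 = 5 r 11, and 11÷4 = 2, so 5+11+2 = 18.
Sunday + 18 ≡ Thursday — that's 2171's doomsday.
In January the doomsday date is Jan 3 (2171 is not a leap year).
Jan 20 is 17 days after Jan 3; 17 mod 7 = 3, so Thursday + 3 = Sunday.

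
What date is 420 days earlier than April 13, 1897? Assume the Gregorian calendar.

−365 (one year) → Apr 13, 1896 (55 left).
−13 → Mar 31, 1896 (end of Mar, 31 days; 42 left).
−31 → Feb 29, 1896 (end of Feb, 29 days; 11 left).
−11 → Feb 18, 1896.

February 18, 1896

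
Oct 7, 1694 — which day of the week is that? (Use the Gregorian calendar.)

Thursday

Doomsday rule: the anchor day for the 1600s is Tuesday. For year 94: 94÷12 = 7 r 10, and 10÷4 = 2, so 7+10+2 = 19.
Tuesday + 19 ≡ Sunday — that's 1694's doomsday.
In October the doomsday date is Oct 10.
Oct 7 is 3 days before Oct 10; 3 mod 7 = 3, so Sunday − 3 = Thursday.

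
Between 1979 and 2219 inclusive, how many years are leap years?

Multiples of 4 in [1979,2219]: 60.
Of those, multiples of 100: 3 (not leap unless ÷400).
Multiples of 400: 1.
Leap years = 60 − 3 + 1 = 58.

58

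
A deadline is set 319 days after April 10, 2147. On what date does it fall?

Apr has 30 days: +21 → May 1, 2147 (298 left).
May has 31 days: +31 → Jun 1, 2147 (267 left).
Jun has 30 days: +30 → Jul 1, 2147 (237 left).
Jul has 31 days: +31 → Aug 1, 2147 (206 left).
Aug has 31 days: +31 → Sep 1, 2147 (175 left).
Sep has 30 days: +30 → Oct 1, 2147 (145 left).
Oct has 31 days: +31 → Nov 1, 2147 (114 left).
Nov has 30 days: +30 → Dec 1, 2147 (84 left).
Dec has 31 days: +31 → Jan 1, 2148 (53 left).
Jan has 31 days: +31 → Feb 1, 2148 (22 left).
+22 → Feb 23, 2148.

February 23, 2148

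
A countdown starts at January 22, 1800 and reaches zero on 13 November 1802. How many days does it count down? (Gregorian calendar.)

1025

Jan 22, 1800 → Jan 22, 1801: 365 days.
Jan 22, 1801 → Jan 22, 1802: 365 days.
Jan 22, 1802 → Feb 22, 1802: 31 days (January has 31).
Feb 22, 1802 → Mar 22, 1802: 28 days (February has 28).
Mar 22, 1802 → Apr 22, 1802: 31 days (March has 31).
Apr 22, 1802 → May 22, 1802: 30 days (April has 30).
May 22, 1802 → Jun 22, 1802: 31 days (May has 31).
Jun 22, 1802 → Jul 22, 1802: 30 days (June has 30).
Jul 22, 1802 → Aug 22, 1802: 31 days (July has 31).
Aug 22, 1802 → Sep 22, 1802: 31 days (August has 31).
Sep 22, 1802 → Oct 22, 1802: 30 days (September has 30).
Oct 22, 1802 → Nov 13, 1802: 22 days.
Total: 1025 days.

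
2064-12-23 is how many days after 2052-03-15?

4666

Mar 15, 2052 → Mar 15, 2053: 365 days.
Mar 15, 2053 → Mar 15, 2054: 365 days.
Mar 15, 2054 → Mar 15, 2055: 365 days.
Mar 15, 2055 → Mar 15, 2056: 366 days (Feb 29, 2056 is in that span).
Mar 15, 2056 → Mar 15, 2057: 365 days.
Mar 15, 2057 → Mar 15, 2058: 365 days.
Mar 15, 2058 → Mar 15, 2059: 365 days.
Mar 15, 2059 → Mar 15, 2060: 366 days (Feb 29, 2060 is in that span).
Mar 15, 2060 → Mar 15, 2061: 365 days.
Mar 15, 2061 → Mar 15, 2062: 365 days.
Mar 15, 2062 → Mar 15, 2063: 365 days.
Mar 15, 2063 → Mar 15, 2064: 366 days (Feb 29, 2064 is in that span).
Mar 15, 2064 → Apr 15, 2064: 31 days (March has 31).
Apr 15, 2064 → May 15, 2064: 30 days (April has 30).
May 15, 2064 → Jun 15, 2064: 31 days (May has 31).
Jun 15, 2064 → Jul 15, 2064: 30 days (June has 30).
Jul 15, 2064 → Aug 15, 2064: 31 days (July has 31).
Aug 15, 2064 → Sep 15, 2064: 31 days (August has 31).
Sep 15, 2064 → Oct 15, 2064: 30 days (September has 30).
Oct 15, 2064 → Nov 15, 2064: 31 days (October has 31).
Nov 15, 2064 → Dec 15, 2064: 30 days (November has 30).
Dec 15, 2064 → Dec 23, 2064: 8 days.
Total: 4666 days.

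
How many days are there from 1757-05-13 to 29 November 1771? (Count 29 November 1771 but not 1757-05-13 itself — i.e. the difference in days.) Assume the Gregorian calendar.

May 13, 1757 → May 13, 1758: 365 days.
May 13, 1758 → May 13, 1759: 365 days.
May 13, 1759 → May 13, 1760: 366 days (Feb 29, 1760 is in that span).
May 13, 1760 → May 13, 1761: 365 days.
May 13, 1761 → May 13, 1762: 365 days.
May 13, 1762 → May 13, 1763: 365 days.
May 13, 1763 → May 13, 1764: 366 days (Feb 29, 1764 is in that span).
May 13, 1764 → May 13, 1765: 365 days.
May 13, 1765 → May 13, 1766: 365 days.
May 13, 1766 → May 13, 1767: 365 days.
May 13, 1767 → May 13, 1768: 366 days (Feb 29, 1768 is in that span).
May 13, 1768 → May 13, 1769: 365 days.
May 13, 1769 → May 13, 1770: 365 days.
May 13, 1770 → May 13, 1771: 365 days.
May 13, 1771 → Jun 13, 1771: 31 days (May has 31).
Jun 13, 1771 → Jul 13, 1771: 30 days (June has 30).
Jul 13, 1771 → Aug 13, 1771: 31 days (July has 31).
Aug 13, 1771 → Sep 13, 1771: 31 days (August has 31).
Sep 13, 1771 → Oct 13, 1771: 30 days (September has 30).
Oct 13, 1771 → Nov 13, 1771: 31 days (October has 31).
Nov 13, 1771 → Nov 29, 1771: 16 days.
Total: 5313 days.

5313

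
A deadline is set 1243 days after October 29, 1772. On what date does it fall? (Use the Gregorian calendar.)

March 25, 1776

+365 (one year) → Oct 29, 1773 (878 left).
+365 (one year) → Oct 29, 1774 (513 left).
+365 (one year) → Oct 29, 1775 (148 left).
Oct has 31 days: +3 → Nov 1, 1775 (145 left).
Nov has 30 days: +30 → Dec 1, 1775 (115 left).
Dec has 31 days: +31 → Jan 1, 1776 (84 left).
Jan has 31 days: +31 → Feb 1, 1776 (53 left).
Feb has 29 days: +29 → Mar 1, 1776 (24 left).
+24 → Mar 25, 1776.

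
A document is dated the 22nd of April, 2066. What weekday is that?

Thursday

January 1, 2066 is a Friday.
Jan 1, 2066 → Feb 1, 2066: 31 days (January has 31).
Feb 1, 2066 → Mar 1, 2066: 28 days (February has 28).
Mar 1, 2066 → Apr 1, 2066: 31 days (March has 31).
Apr 1, 2066 → Apr 22, 2066: 21 days.
Total: 111 days.
111 mod 7 = 6, so Friday + 6 = Thursday.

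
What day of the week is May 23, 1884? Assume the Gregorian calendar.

Friday

Doomsday rule: the anchor day for the 1800s is Friday. For year 84: 84÷12 = 7 r 0, and 0÷4 = 0, so 7+0+0 = 7.
Friday + 7 ≡ Friday — that's 1884's doomsday.
In May the doomsday date is May 9.
May 23 is 14 days after May 9; 14 mod 7 = 0, so Friday + 0 = Friday.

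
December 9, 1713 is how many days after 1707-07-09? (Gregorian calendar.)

Jul 9, 1707 → Jul 9, 1708: 366 days (Feb 29, 1708 is in that span).
Jul 9, 1708 → Jul 9, 1709: 365 days.
Jul 9, 1709 → Jul 9, 1710: 365 days.
Jul 9, 1710 → Jul 9, 1711: 365 days.
Jul 9, 1711 → Jul 9, 1712: 366 days (Feb 29, 1712 is in that span).
Jul 9, 1712 → Jul 9, 1713: 365 days.
Jul 9, 1713 → Aug 9, 1713: 31 days (July has 31).
Aug 9, 1713 → Sep 9, 1713: 31 days (August has 31).
Sep 9, 1713 → Oct 9, 1713: 30 days (September has 30).
Oct 9, 1713 → Nov 9, 1713: 31 days (October has 31).
Nov 9, 1713 → Dec 9, 1713: 30 days.
Total: 2345 days.

2345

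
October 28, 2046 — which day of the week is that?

Sunday

January 1, 2046 is a Monday.
Jan 1, 2046 → Feb 1, 2046: 31 days (January has 31).
Feb 1, 2046 → Mar 1, 2046: 28 days (February has 28).
Mar 1, 2046 → Apr 1, 2046: 31 days (March has 31).
Apr 1, 2046 → May 1, 2046: 30 days (April has 30).
May 1, 2046 → Jun 1, 2046: 31 days (May has 31).
Jun 1, 2046 → Jul 1, 2046: 30 days (June has 30).
Jul 1, 2046 → Aug 1, 2046: 31 days (July has 31).
Aug 1, 2046 → Sep 1, 2046: 31 days (August has 31).
Sep 1, 2046 → Oct 1, 2046: 30 days (September has 30).
Oct 1, 2046 → Oct 28, 2046: 27 days.
Total: 300 days.
300 mod 7 = 6, so Monday + 6 = Sunday.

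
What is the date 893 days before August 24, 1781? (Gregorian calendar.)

−365 (one year) → Aug 24, 1780 (528 left).
−366 (one year; includes Feb 29, 1780) → Aug 24, 1779 (162 left).
−24 → Jul 31, 1779 (end of Jul, 31 days; 138 left).
−31 → Jun 30, 1779 (end of Jun, 30 days; 107 left).
−30 → May 31, 1779 (end of May, 31 days; 77 left).
−31 → Apr 30, 1779 (end of Apr, 30 days; 46 left).
−30 → Mar 31, 1779 (end of Mar, 31 days; 16 left).
−16 → Mar 15, 1779.

March 15, 1779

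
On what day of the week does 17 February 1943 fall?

Wednesday

Doomsday rule: the anchor day for the 1900s is Wednesday. For year 43: 43÷12 = 3 r 7, and 7÷4 = 1, so 3+7+1 = 11.
Wednesday + 11 ≡ Sunday — that's 1943's doomsday.
In February the doomsday date is Feb 28 (1943 is not a leap year).
Feb 17 is 11 days before Feb 28; 11 mod 7 = 4, so Sunday − 4 = Wednesday.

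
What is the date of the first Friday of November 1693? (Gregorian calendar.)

November 6, 1693

November 1, 1693 is a Sunday.
The first Friday is therefore November 6 (5 days later).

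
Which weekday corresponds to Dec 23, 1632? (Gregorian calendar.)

Doomsday rule: the anchor day for the 1600s is Tuesday. For year 32: 32÷12 = 2 r 8, and 8÷4 = 2, so 2+8+2 = 12.
Tuesday + 12 ≡ Sunday — that's 1632's doomsday.
In December the doomsday date is Dec 12.
Dec 23 is 11 days after Dec 12; 11 mod 7 = 4, so Sunday + 4 = Thursday.

Thursday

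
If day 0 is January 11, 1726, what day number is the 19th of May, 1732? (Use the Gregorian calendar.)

Jan 11, 1726 → Jan 11, 1727: 365 days.
Jan 11, 1727 → Jan 11, 1728: 365 days.
Jan 11, 1728 → Jan 11, 1729: 366 days (Feb 29, 1728 is in that span).
Jan 11, 1729 → Jan 11, 1730: 365 days.
Jan 11, 1730 → Jan 11, 1731: 365 days.
Jan 11, 1731 → Jan 11, 1732: 365 days.
Jan 11, 1732 → Feb 11, 1732: 31 days (January has 31).
Feb 11, 1732 → Mar 11, 1732: 29 days (February has 29).
Mar 11, 1732 → Apr 11, 1732: 31 days (March has 31).
Apr 11, 1732 → May 11, 1732: 30 days (April has 30).
May 11, 1732 → May 19, 1732: 8 days.
Total: 2320 days.

2320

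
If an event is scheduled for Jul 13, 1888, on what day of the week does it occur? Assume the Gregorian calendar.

Friday

Doomsday rule: the anchor day for the 1800s is Friday. For year 88: 88÷12 = 7 r 4, and 4÷4 = 1, so 7+4+1 = 12.
Friday + 12 ≡ Wednesday — that's 1888's doomsday.
In July the doomsday date is Jul 11.
Jul 13 is 2 days after Jul 11; 2 mod 7 = 2, so Wednesday + 2 = Friday.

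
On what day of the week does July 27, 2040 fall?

Doomsday rule: the anchor day for the 2000s is Tuesday. For year 40: 40÷12 = 3 r 4, and 4÷4 = 1, so 3+4+1 = 8.
Tuesday + 8 ≡ Wednesday — that's 2040's doomsday.
In July the doomsday date is Jul 11.
Jul 27 is 16 days after Jul 11; 16 mod 7 = 2, so Wednesday + 2 = Friday.

Friday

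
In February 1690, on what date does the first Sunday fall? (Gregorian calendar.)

February 1, 1690 is a Wednesday.
The first Sunday is therefore February 5 (4 days later).

February 5, 1690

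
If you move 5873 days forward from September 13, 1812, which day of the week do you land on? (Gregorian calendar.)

Sep 13, 1812 is a Sunday.
5873 mod 7 = 0, so 5873 days after a Sunday is Sunday + 0 = Sunday.

Sunday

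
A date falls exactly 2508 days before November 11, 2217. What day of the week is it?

Nov 11, 2217 is a Tuesday.
2508 mod 7 = 2, so 2508 days before a Tuesday is Tuesday − 2 = Sunday.

Sunday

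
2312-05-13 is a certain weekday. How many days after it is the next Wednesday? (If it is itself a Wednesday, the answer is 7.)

May 13, 2312 is a Monday.
From Monday to the next Wednesday is 2 days.

2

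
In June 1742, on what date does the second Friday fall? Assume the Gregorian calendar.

June 8, 1742

June 1, 1742 is a Friday.
The first Friday is therefore June 1 (same day).
The second Friday is 1 + 1×7 = June 8.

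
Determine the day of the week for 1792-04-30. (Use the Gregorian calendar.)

Monday

Doomsday rule: the anchor day for the 1700s is Sunday. For year 92: 92÷12 = 7 r 8, and 8÷4 = 2, so 7+8+2 = 17.
Sunday + 17 ≡ Wednesday — that's 1792's doomsday.
In April the doomsday date is Apr 4.
Apr 30 is 26 days after Apr 4; 26 mod 7 = 5, so Wednesday + 5 = Monday.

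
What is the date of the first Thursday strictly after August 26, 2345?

Aug 26, 2345 is a Sunday.
From Sunday to the next Thursday is 4 days.
Aug 26, 2345 + 4 = Aug 30, 2345.

August 30, 2345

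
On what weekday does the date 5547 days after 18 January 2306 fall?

First find the weekday of Jan 18, 2306. Doomsday rule: the anchor day for the 2300s is Wednesday. For year 06: 6÷12 = 0 r 6, and 6÷4 = 1, so 0+6+1 = 7.
Wednesday + 7 ≡ Wednesday — that's 2306's doomsday.
In January the doomsday date is Jan 3 (2306 is not a leap year).
Jan 18 is 15 days after Jan 3; 15 mod 7 = 1, so Wednesday + 1 = Thursday.
5547 mod 7 = 3, so 5547 days after a Thursday is Thursday + 3 = Sunday.

Sunday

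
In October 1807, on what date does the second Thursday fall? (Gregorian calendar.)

October 8, 1807

October 1, 1807 is a Thursday.
The first Thursday is therefore October 1 (same day).
The second Thursday is 1 + 1×7 = October 8.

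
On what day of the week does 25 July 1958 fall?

Friday

Doomsday rule: the anchor day for the 1900s is Wednesday. For year 58: 58÷12 = 4 r 10, and 10÷4 = 2, so 4+10+2 = 16.
Wednesday + 16 ≡ Friday — that's 1958's doomsday.
In July the doomsday date is Jul 11.
Jul 25 is 14 days after Jul 11; 14 mod 7 = 0, so Friday + 0 = Friday.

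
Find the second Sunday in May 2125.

May 1, 2125 is a Tuesday.
The first Sunday is therefore May 6 (5 days later).
The second Sunday is 6 + 1×7 = May 13.

May 13, 2125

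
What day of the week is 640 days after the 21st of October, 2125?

Wednesday

First find the weekday of Oct 21, 2125. Doomsday rule: the anchor day for the 2100s is Sunday. For year 25: 25÷12 = 2 r 1, and 1÷4 = 0, so 2+1+0 = 3.
Sunday + 3 ≡ Wednesday — that's 2125's doomsday.
In October the doomsday date is Oct 10.
Oct 21 is 11 days after Oct 10; 11 mod 7 = 4, so Wednesday + 4 = Sunday.
640 mod 7 = 3, so 640 days after a Sunday is Sunday + 3 = Wednesday.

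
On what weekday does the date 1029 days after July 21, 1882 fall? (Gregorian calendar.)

First find the weekday of Jul 21, 1882. Doomsday rule: the anchor day for the 1800s is Friday. For year 82: 82÷12 = 6 r 10, and 10÷4 = 2, so 6+10+2 = 18.
Friday + 18 ≡ Tuesday — that's 1882's doomsday.
In July the doomsday date is Jul 11.
Jul 21 is 10 days after Jul 11; 10 mod 7 = 3, so Tuesday + 3 = Friday.
1029 mod 7 = 0, so 1029 days after a Friday is Friday + 0 = Friday.

Friday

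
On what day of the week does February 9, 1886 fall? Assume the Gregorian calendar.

Doomsday rule: the anchor day for the 1800s is Friday. For year 86: 86÷12 = 7 r 2, and 2÷4 = 0, so 7+2+0 = 9.
Friday + 9 ≡ Sunday — that's 1886's doomsday.
In February the doomsday date is Feb 28 (1886 is not a leap year).
Feb 9 is 19 days before Feb 28; 19 mod 7 = 5, so Sunday − 5 = Tuesday.

Tuesday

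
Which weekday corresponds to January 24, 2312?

Wednesday

Doomsday rule: the anchor day for the 2300s is Wednesday. For year 12: 12÷12 = 1 r 0, and 0÷4 = 0, so 1+0+0 = 1.
Wednesday + 1 ≡ Thursday — that's 2312's doomsday.
In January the doomsday date is Jan 4 (2312 is a leap year (divisible by 4)).
Jan 24 is 20 days after Jan 4; 20 mod 7 = 6, so Thursday + 6 = Wednesday.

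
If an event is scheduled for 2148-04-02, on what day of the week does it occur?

Tuesday

January 1, 2148 is a Monday.
Jan 1, 2148 → Feb 1, 2148: 31 days (January has 31).
Feb 1, 2148 → Mar 1, 2148: 29 days (February has 29).
Mar 1, 2148 → Apr 1, 2148: 31 days (March has 31).
Apr 1, 2148 → Apr 2, 2148: 1 days.
Total: 92 days.
92 mod 7 = 1, so Monday + 1 = Tuesday.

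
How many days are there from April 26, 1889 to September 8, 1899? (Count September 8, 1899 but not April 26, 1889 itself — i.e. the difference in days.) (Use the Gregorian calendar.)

Apr 26, 1889 → Apr 26, 1890: 365 days.
Apr 26, 1890 → Apr 26, 1891: 365 days.
Apr 26, 1891 → Apr 26, 1892: 366 days (Feb 29, 1892 is in that span).
Apr 26, 1892 → Apr 26, 1893: 365 days.
Apr 26, 1893 → Apr 26, 1894: 365 days.
Apr 26, 1894 → Apr 26, 1895: 365 days.
Apr 26, 1895 → Apr 26, 1896: 366 days (Feb 29, 1896 is in that span).
Apr 26, 1896 → Apr 26, 1897: 365 days.
Apr 26, 1897 → Apr 26, 1898: 365 days.
Apr 26, 1898 → Apr 26, 1899: 365 days.
Apr 26, 1899 → May 26, 1899: 30 days (April has 30).
May 26, 1899 → Jun 26, 1899: 31 days (May has 31).
Jun 26, 1899 → Jul 26, 1899: 30 days (June has 30).
Jul 26, 1899 → Aug 26, 1899: 31 days (July has 31).
Aug 26, 1899 → Sep 8, 1899: 13 days.
Total: 3787 days.

3787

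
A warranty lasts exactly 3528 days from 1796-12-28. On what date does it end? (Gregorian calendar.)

August 27, 1806

+365 (one year) → Dec 28, 1797 (3163 left).
+365 (one year) → Dec 28, 1798 (2798 left).
+365 (one year) → Dec 28, 1799 (2433 left).
+365 (one year) → Dec 28, 1800 (2068 left).
+365 (one year) → Dec 28, 1801 (1703 left).
+365 (one year) → Dec 28, 1802 (1338 left).
+365 (one year) → Dec 28, 1803 (973 left).
+366 (one year; includes Feb 29, 1804) → Dec 28, 1804 (607 left).
+365 (one year) → Dec 28, 1805 (242 left).
Dec has 31 days: +4 → Jan 1, 1806 (238 left).
Jan has 31 days: +31 → Feb 1, 1806 (207 left).
Feb has 28 days: +28 → Mar 1, 1806 (179 left).
Mar has 31 days: +31 → Apr 1, 1806 (148 left).
Apr has 30 days: +30 → May 1, 1806 (118 left).
May has 31 days: +31 → Jun 1, 1806 (87 left).
Jun has 30 days: +30 → Jul 1, 1806 (57 left).
Jul has 31 days: +31 → Aug 1, 1806 (26 left).
+26 → Aug 27, 1806.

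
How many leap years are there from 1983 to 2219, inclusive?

Multiples of 4 in [1983,2219]: 59.
Of those, multiples of 100: 3 (not leap unless ÷400).
Multiples of 400: 1.
Leap years = 59 − 3 + 1 = 57.

57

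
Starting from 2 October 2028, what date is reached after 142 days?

February 21, 2029

Oct has 31 days: +30 → Nov 1, 2028 (112 left).
Nov has 30 days: +30 → Dec 1, 2028 (82 left).
Dec has 31 days: +31 → Jan 1, 2029 (51 left).
Jan has 31 days: +31 → Feb 1, 2029 (20 left).
+20 → Feb 21, 2029.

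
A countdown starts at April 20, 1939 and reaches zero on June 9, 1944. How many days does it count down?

1877

Apr 20, 1939 → Apr 20, 1940: 366 days (Feb 29, 1940 is in that span).
Apr 20, 1940 → Apr 20, 1941: 365 days.
Apr 20, 1941 → Apr 20, 1942: 365 days.
Apr 20, 1942 → Apr 20, 1943: 365 days.
Apr 20, 1943 → Apr 20, 1944: 366 days (Feb 29, 1944 is in that span).
Apr 20, 1944 → May 20, 1944: 30 days (April has 30).
May 20, 1944 → Jun 9, 1944: 20 days.
Total: 1877 days.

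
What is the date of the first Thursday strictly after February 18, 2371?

Feb 18, 2371 is a Thursday.
From Thursday to the next Thursday is 7 days.
Feb 18, 2371 + 7 = Feb 25, 2371.

February 25, 2371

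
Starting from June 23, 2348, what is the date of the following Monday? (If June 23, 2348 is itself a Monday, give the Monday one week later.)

June 28, 2348

Jun 23, 2348 is a Wednesday.
From Wednesday to the next Monday is 5 days.
Jun 23, 2348 + 5 = Jun 28, 2348.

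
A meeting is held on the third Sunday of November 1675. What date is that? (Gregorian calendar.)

November 1, 1675 is a Friday.
The first Sunday is therefore November 3 (2 days later).
The third Sunday is 3 + 2×7 = November 17.

November 17, 1675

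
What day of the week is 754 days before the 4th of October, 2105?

First find the weekday of Oct 4, 2105. Doomsday rule: the anchor day for the 2100s is Sunday. For year 05: 5÷12 = 0 r 5, and 5÷4 = 1, so 0+5+1 = 6.
Sunday + 6 ≡ Saturday — that's 2105's doomsday.
In October the doomsday date is Oct 10.
Oct 4 is 6 days before Oct 10; 6 mod 7 = 6, so Saturday − 6 = Sunday.
754 mod 7 = 5, so 754 days before a Sunday is Sunday − 5 = Tuesday.

Tuesday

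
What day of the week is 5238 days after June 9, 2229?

First find the weekday of Jun 9, 2229. Doomsday rule: the anchor day for the 2200s is Friday. For year 29: 29÷12 = 2 r 5, and 5÷4 = 1, so 2+5+1 = 8.
Friday + 8 ≡ Saturday — that's 2229's doomsday.
In June the doomsday date is Jun 6.
Jun 9 is 3 days after Jun 6; 3 mod 7 = 3, so Saturday + 3 = Tuesday.
5238 mod 7 = 2, so 5238 days after a Tuesday is Tuesday + 2 = Thursday.

Thursday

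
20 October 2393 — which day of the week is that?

Doomsday rule: the anchor day for the 2300s is Wednesday. For year 93: 93÷12 = 7 r 9, and 9÷4 = 2, so 7+9+2 = 18.
Wednesday + 18 ≡ Sunday — that's 2393's doomsday.
In October the doomsday date is Oct 10.
Oct 20 is 10 days after Oct 10; 10 mod 7 = 3, so Sunday + 3 = Wednesday.

Wednesday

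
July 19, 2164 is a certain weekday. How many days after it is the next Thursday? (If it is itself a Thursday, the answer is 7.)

Jul 19, 2164 is a Thursday.
From Thursday to the next Thursday is 7 days.

7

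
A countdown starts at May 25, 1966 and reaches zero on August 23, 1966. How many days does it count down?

90

May 25, 1966 → Jun 25, 1966: 31 days (May has 31).
Jun 25, 1966 → Jul 25, 1966: 30 days (June has 30).
Jul 25, 1966 → Aug 23, 1966: 29 days.
Total: 90 days.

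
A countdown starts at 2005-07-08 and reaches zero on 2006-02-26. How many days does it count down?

233

Jul 8, 2005 → Aug 8, 2005: 31 days (July has 31).
Aug 8, 2005 → Sep 8, 2005: 31 days (August has 31).
Sep 8, 2005 → Oct 8, 2005: 30 days (September has 30).
Oct 8, 2005 → Nov 8, 2005: 31 days (October has 31).
Nov 8, 2005 → Dec 8, 2005: 30 days (November has 30).
Dec 8, 2005 → Jan 8, 2006: 31 days (December has 31).
Jan 8, 2006 → Feb 8, 2006: 31 days (January has 31).
Feb 8, 2006 → Feb 26, 2006: 18 days.
Total: 233 days.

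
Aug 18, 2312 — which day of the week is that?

Doomsday rule: the anchor day for the 2300s is Wednesday. For year 12: 12÷12 = 1 r 0, and 0÷4 = 0, so 1+0+0 = 1.
Wednesday + 1 ≡ Thursday — that's 2312's doomsday.
In August the doomsday date is Aug 8.
Aug 18 is 10 days after Aug 8; 10 mod 7 = 3, so Thursday + 3 = Sunday.

Sunday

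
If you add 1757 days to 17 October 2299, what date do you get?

+365 (one year) → Oct 17, 2300 (1392 left).
+365 (one year) → Oct 17, 2301 (1027 left).
+365 (one year) → Oct 17, 2302 (662 left).
+365 (one year) → Oct 17, 2303 (297 left).
Oct has 31 days: +15 → Nov 1, 2303 (282 left).
Nov has 30 days: +30 → Dec 1, 2303 (252 left).
Dec has 31 days: +31 → Jan 1, 2304 (221 left).
Jan has 31 days: +31 → Feb 1, 2304 (190 left).
Feb has 29 days: +29 → Mar 1, 2304 (161 left).
Mar has 31 days: +31 → Apr 1, 2304 (130 left).
Apr has 30 days: +30 → May 1, 2304 (100 left).
May has 31 days: +31 → Jun 1, 2304 (69 left).
Jun has 30 days: +30 → Jul 1, 2304 (39 left).
Jul has 31 days: +31 → Aug 1, 2304 (8 left).
+8 → Aug 9, 2304.

August 9, 2304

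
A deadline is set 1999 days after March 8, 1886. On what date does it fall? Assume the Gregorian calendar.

August 28, 1891

+365 (one year) → Mar 8, 1887 (1634 left).
+366 (one year; includes Feb 29, 1888) → Mar 8, 1888 (1268 left).
+365 (one year) → Mar 8, 1889 (903 left).
+365 (one year) → Mar 8, 1890 (538 left).
+365 (one year) → Mar 8, 1891 (173 left).
Mar has 31 days: +24 → Apr 1, 1891 (149 left).
Apr has 30 days: +30 → May 1, 1891 (119 left).
May has 31 days: +31 → Jun 1, 1891 (88 left).
Jun has 30 days: +30 → Jul 1, 1891 (58 left).
Jul has 31 days: +31 → Aug 1, 1891 (27 left).
+27 → Aug 28, 1891.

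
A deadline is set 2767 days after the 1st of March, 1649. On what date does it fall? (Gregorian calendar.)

September 27, 1656

+365 (one year) → Mar 1, 1650 (2402 left).
+365 (one year) → Mar 1, 1651 (2037 left).
+366 (one year; includes Feb 29, 1652) → Mar 1, 1652 (1671 left).
+365 (one year) → Mar 1, 1653 (1306 left).
+365 (one year) → Mar 1, 1654 (941 left).
+365 (one year) → Mar 1, 1655 (576 left).
+366 (one year; includes Feb 29, 1656) → Mar 1, 1656 (210 left).
Mar has 31 days: +31 → Apr 1, 1656 (179 left).
Apr has 30 days: +30 → May 1, 1656 (149 left).
May has 31 days: +31 → Jun 1, 1656 (118 left).
Jun has 30 days: +30 → Jul 1, 1656 (88 left).
Jul has 31 days: +31 → Aug 1, 1656 (57 left).
Aug has 31 days: +31 → Sep 1, 1656 (26 left).
+26 → Sep 27, 1656.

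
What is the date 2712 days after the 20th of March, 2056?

+365 (one year) → Mar 20, 2057 (2347 left).
+365 (one year) → Mar 20, 2058 (1982 left).
+365 (one year) → Mar 20, 2059 (1617 left).
+366 (one year; includes Feb 29, 2060) → Mar 20, 2060 (1251 left).
+365 (one year) → Mar 20, 2061 (886 left).
+365 (one year) → Mar 20, 2062 (521 left).
+365 (one year) → Mar 20, 2063 (156 left).
Mar has 31 days: +12 → Apr 1, 2063 (144 left).
Apr has 30 days: +30 → May 1, 2063 (114 left).
May has 31 days: +31 → Jun 1, 2063 (83 left).
Jun has 30 days: +30 → Jul 1, 2063 (53 left).
Jul has 31 days: +31 → Aug 1, 2063 (22 left).
+22 → Aug 23, 2063.

August 23, 2063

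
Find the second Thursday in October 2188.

October 1, 2188 is a Wednesday.
The first Thursday is therefore October 2 (1 days later).
The second Thursday is 2 + 1×7 = October 9.

October 9, 2188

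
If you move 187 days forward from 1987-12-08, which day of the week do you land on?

First find the weekday of Dec 8, 1987. Doomsday rule: the anchor day for the 1900s is Wednesday. For year 87: 87÷12 = 7 r 3, and 3÷4 = 0, so 7+3+0 = 10.
Wednesday + 10 ≡ Saturday — that's 1987's doomsday.
In December the doomsday date is Dec 12.
Dec 8 is 4 days before Dec 12; 4 mod 7 = 4, so Saturday − 4 = Tuesday.
187 mod 7 = 5, so 187 days after a Tuesday is Tuesday + 5 = Sunday.

Sunday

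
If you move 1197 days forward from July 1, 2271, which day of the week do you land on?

First find the weekday of Jul 1, 2271. Doomsday rule: the anchor day for the 2200s is Friday. For year 71: 71÷12 = 5 r 11, and 11÷4 = 2, so 5+11+2 = 18.
Friday + 18 ≡ Tuesday — that's 2271's doomsday.
In July the doomsday date is Jul 11.
Jul 1 is 10 days before Jul 11; 10 mod 7 = 3, so Tuesday − 3 = Saturday.
1197 mod 7 = 0, so 1197 days after a Saturday is Saturday + 0 = Saturday.

Saturday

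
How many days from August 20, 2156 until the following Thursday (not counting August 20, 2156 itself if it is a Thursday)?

Aug 20, 2156 is a Friday.
From Friday to the next Thursday is 6 days.

6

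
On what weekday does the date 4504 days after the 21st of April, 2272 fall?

Wednesday

First find the weekday of Apr 21, 2272. Doomsday rule: the anchor day for the 2200s is Friday. For year 72: 72÷12 = 6 r 0, and 0÷4 = 0, so 6+0+0 = 6.
Friday + 6 ≡ Thursday — that's 2272's doomsday.
In April the doomsday date is Apr 4.
Apr 21 is 17 days after Apr 4; 17 mod 7 = 3, so Thursday + 3 = Sunday.
4504 mod 7 = 3, so 4504 days after a Sunday is Sunday + 3 = Wednesday.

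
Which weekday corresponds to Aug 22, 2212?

Saturday

Doomsday rule: the anchor day for the 2200s is Friday. For year 12: 12÷12 = 1 r 0, and 0÷4 = 0, so 1+0+0 = 1.
Friday + 1 ≡ Saturday — that's 2212's doomsday.
In August the doomsday date is Aug 8.
Aug 22 is 14 days after Aug 8; 14 mod 7 = 0, so Saturday + 0 = Saturday.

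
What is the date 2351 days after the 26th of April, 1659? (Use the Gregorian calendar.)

October 2, 1665

+366 (one year; includes Feb 29, 1660) → Apr 26, 1660 (1985 left).
+365 (one year) → Apr 26, 1661 (1620 left).
+365 (one year) → Apr 26, 1662 (1255 left).
+365 (one year) → Apr 26, 1663 (890 left).
+366 (one year; includes Feb 29, 1664) → Apr 26, 1664 (524 left).
+365 (one year) → Apr 26, 1665 (159 left).
Apr has 30 days: +5 → May 1, 1665 (154 left).
May has 31 days: +31 → Jun 1, 1665 (123 left).
Jun has 30 days: +30 → Jul 1, 1665 (93 left).
Jul has 31 days: +31 → Aug 1, 1665 (62 left).
Aug has 31 days: +31 → Sep 1, 1665 (31 left).
Sep has 30 days: +30 → Oct 1, 1665 (1 left).
+1 → Oct 2, 1665.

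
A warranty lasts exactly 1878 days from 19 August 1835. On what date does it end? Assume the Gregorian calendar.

October 9, 1840

+366 (one year; includes Feb 29, 1836) → Aug 19, 1836 (1512 left).
+365 (one year) → Aug 19, 1837 (1147 left).
+365 (one year) → Aug 19, 1838 (782 left).
+365 (one year) → Aug 19, 1839 (417 left).
+366 (one year; includes Feb 29, 1840) → Aug 19, 1840 (51 left).
Aug has 31 days: +13 → Sep 1, 1840 (38 left).
Sep has 30 days: +30 → Oct 1, 1840 (8 left).
+8 → Oct 9, 1840.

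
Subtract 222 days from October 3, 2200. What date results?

−3 → Sep 30, 2200 (end of Sep, 30 days; 219 left).
−30 → Aug 31, 2200 (end of Aug, 31 days; 189 left).
−31 → Jul 31, 2200 (end of Jul, 31 days; 158 left).
−31 → Jun 30, 2200 (end of Jun, 30 days; 127 left).
−30 → May 31, 2200 (end of May, 31 days; 97 left).
−31 → Apr 30, 2200 (end of Apr, 30 days; 66 left).
−30 → Mar 31, 2200 (end of Mar, 31 days; 36 left).
−31 → Feb 28, 2200 (end of Feb, 28 days; 5 left).
−5 → Feb 23, 2200.

February 23, 2200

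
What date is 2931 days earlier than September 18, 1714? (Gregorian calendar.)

September 9, 1706

−365 (one year) → Sep 18, 1713 (2566 left).
−365 (one year) → Sep 18, 1712 (2201 left).
−366 (one year; includes Feb 29, 1712) → Sep 18, 1711 (1835 left).
−365 (one year) → Sep 18, 1710 (1470 left).
−365 (one year) → Sep 18, 1709 (1105 left).
−365 (one year) → Sep 18, 1708 (740 left).
−366 (one year; includes Feb 29, 1708) → Sep 18, 1707 (374 left).
−18 → Aug 31, 1707 (end of Aug, 31 days; 356 left).
−31 → Jul 31, 1707 (end of Jul, 31 days; 325 left).
−31 → Jun 30, 1707 (end of Jun, 30 days; 294 left).
−30 → May 31, 1707 (end of May, 31 days; 264 left).
−31 → Apr 30, 1707 (end of Apr, 30 days; 233 left).
−30 → Mar 31, 1707 (end of Mar, 31 days; 203 left).
−31 → Feb 28, 1707 (end of Feb, 28 days; 172 left).
−28 → Jan 31, 1707 (end of Jan, 31 days; 144 left).
−31 → Dec 31, 1706 (end of Dec, 31 days; 113 left).
−31 → Nov 30, 1706 (end of Nov, 30 days; 82 left).
−30 → Oct 31, 1706 (end of Oct, 31 days; 52 left).
−31 → Sep 30, 1706 (end of Sep, 30 days; 21 left).
−21 → Sep 9, 1706.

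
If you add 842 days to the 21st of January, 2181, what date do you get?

+365 (one year) → Jan 21, 2182 (477 left).
+365 (one year) → Jan 21, 2183 (112 left).
Jan has 31 days: +11 → Feb 1, 2183 (101 left).
Feb has 28 days: +28 → Mar 1, 2183 (73 left).
Mar has 31 days: +31 → Apr 1, 2183 (42 left).
Apr has 30 days: +30 → May 1, 2183 (12 left).
+12 → May 13, 2183.

May 13, 2183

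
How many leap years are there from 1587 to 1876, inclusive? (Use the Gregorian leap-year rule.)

Multiples of 4 in [1587,1876]: 73.
Of those, multiples of 100: 3 (not leap unless ÷400).
Multiples of 400: 1.
Leap years = 73 − 3 + 1 = 71.

71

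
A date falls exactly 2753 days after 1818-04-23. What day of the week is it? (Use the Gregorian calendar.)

Saturday

First find the weekday of Apr 23, 1818. Doomsday rule: the anchor day for the 1800s is Friday. For year 18: 18÷12 = 1 r 6, and 6÷4 = 1, so 1+6+1 = 8.
Friday + 8 ≡ Saturday — that's 1818's doomsday.
In April the doomsday date is Apr 4.
Apr 23 is 19 days after Apr 4; 19 mod 7 = 5, so Saturday + 5 = Thursday.
2753 mod 7 = 2, so 2753 days after a Thursday is Thursday + 2 = Saturday.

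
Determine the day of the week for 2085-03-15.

Thursday

Doomsday rule: the anchor day for the 2000s is Tuesday. For year 85: 85÷12 = 7 r 1, and 1÷4 = 0, so 7+1+0 = 8.
Tuesday + 8 ≡ Wednesday — that's 2085's doomsday.
In March the doomsday date is Mar 14.
Mar 15 is 1 day after Mar 14; 1 mod 7 = 1, so Wednesday + 1 = Thursday.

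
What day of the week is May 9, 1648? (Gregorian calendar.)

Saturday

Doomsday rule: the anchor day for the 1600s is Tuesday. For year 48: 48÷12 = 4 r 0, and 0÷4 = 0, so 4+0+0 = 4.
Tuesday + 4 ≡ Saturday — that's 1648's doomsday.
In May the doomsday date is May 9.
May 9 is the doomsday itself: Saturday.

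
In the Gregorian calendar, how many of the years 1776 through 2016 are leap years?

Multiples of 4 in [1776,2016]: 61.
Of those, multiples of 100: 3 (not leap unless ÷400).
Multiples of 400: 1.
Leap years = 61 − 3 + 1 = 59.

59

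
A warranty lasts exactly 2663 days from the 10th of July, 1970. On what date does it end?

October 24, 1977

+365 (one year) → Jul 10, 1971 (2298 left).
+366 (one year; includes Feb 29, 1972) → Jul 10, 1972 (1932 left).
+365 (one year) → Jul 10, 1973 (1567 left).
+365 (one year) → Jul 10, 1974 (1202 left).
+365 (one year) → Jul 10, 1975 (837 left).
+366 (one year; includes Feb 29, 1976) → Jul 10, 1976 (471 left).
+365 (one year) → Jul 10, 1977 (106 left).
Jul has 31 days: +22 → Aug 1, 1977 (84 left).
Aug has 31 days: +31 → Sep 1, 1977 (53 left).
Sep has 30 days: +30 → Oct 1, 1977 (23 left).
+23 → Oct 24, 1977.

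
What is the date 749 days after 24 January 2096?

February 11, 2098

+366 (one year; includes Feb 29, 2096) → Jan 24, 2097 (383 left).
Jan has 31 days: +8 → Feb 1, 2097 (375 left).
Feb has 28 days: +28 → Mar 1, 2097 (347 left).
Mar has 31 days: +31 → Apr 1, 2097 (316 left).
Apr has 30 days: +30 → May 1, 2097 (286 left).
May has 31 days: +31 → Jun 1, 2097 (255 left).
Jun has 30 days: +30 → Jul 1, 2097 (225 left).
Jul has 31 days: +31 → Aug 1, 2097 (194 left).
Aug has 31 days: +31 → Sep 1, 2097 (163 left).
Sep has 30 days: +30 → Oct 1, 2097 (133 left).
Oct has 31 days: +31 → Nov 1, 2097 (102 left).
Nov has 30 days: +30 → Dec 1, 2097 (72 left).
Dec has 31 days: +31 → Jan 1, 2098 (41 left).
Jan has 31 days: +31 → Feb 1, 2098 (10 left).
+10 → Feb 11, 2098.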